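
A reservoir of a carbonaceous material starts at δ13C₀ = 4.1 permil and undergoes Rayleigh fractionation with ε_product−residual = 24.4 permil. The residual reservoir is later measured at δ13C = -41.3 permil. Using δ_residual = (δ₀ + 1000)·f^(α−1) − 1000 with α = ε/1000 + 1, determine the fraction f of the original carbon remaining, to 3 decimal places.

0.150

α − 1 = ε/1000 = 0.0244
(δ_res + 1000)/(δ₀ + 1000) = (-41.3 + 1000)/(4.1 + 1000) = 958.7/1004.1 = 0.954785
f = 0.954785^(1/0.0244) = exp(ln(0.954785)/0.0244) = exp(-0.04627/0.0244)
f = exp(-1.8963) = 0.1501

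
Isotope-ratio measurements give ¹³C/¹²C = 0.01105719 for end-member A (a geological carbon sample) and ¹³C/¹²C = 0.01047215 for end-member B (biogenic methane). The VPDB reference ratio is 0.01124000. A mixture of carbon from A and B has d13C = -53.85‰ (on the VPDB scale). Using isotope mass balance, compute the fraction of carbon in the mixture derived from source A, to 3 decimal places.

0.278

δ_A = (0.01105719/0.01124000 − 1)×1000 = (0.983736 − 1)×1000 = -16.264‰
δ_B = (0.01047215/0.01124000 − 1)×1000 = (0.931686 − 1)×1000 = -68.314‰
f_A = (δ_mix − δ_B)/(δ_A − δ_B) = (-53.85 − (-68.314))/(-16.264 − (-68.314))
f_A = 14.464 / 52.050 = 0.2779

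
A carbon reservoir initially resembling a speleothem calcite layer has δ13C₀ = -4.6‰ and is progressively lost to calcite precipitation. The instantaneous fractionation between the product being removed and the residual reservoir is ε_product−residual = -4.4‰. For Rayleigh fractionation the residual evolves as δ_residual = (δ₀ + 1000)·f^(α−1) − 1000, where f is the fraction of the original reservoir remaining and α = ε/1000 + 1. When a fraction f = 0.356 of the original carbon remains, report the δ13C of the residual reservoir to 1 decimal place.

-0.1‰

Rayleigh residual: δ_res = (δ₀ + 1000)·f^(α−1) − 1000
α = ε/1000 + 1 = 0.99560, so α − 1 = -0.00440
f^(α−1) = 0.356^(-0.00440) = 1.004555
δ_res = (-4.6 + 1000) × 1.004555 − 1000 = 999.934 − 1000 = -0.07‰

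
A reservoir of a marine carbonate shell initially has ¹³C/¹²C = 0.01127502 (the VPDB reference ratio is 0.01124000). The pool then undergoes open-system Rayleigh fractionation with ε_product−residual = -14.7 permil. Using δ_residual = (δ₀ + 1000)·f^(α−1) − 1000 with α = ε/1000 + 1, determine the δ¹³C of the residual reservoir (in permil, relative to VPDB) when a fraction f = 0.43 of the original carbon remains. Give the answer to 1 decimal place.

15.6 permil

δ₀ = (0.01127502/0.01124000 − 1)×1000 = (1.003116 − 1)×1000 = 3.116 permil
α − 1 = ε/1000 = -0.0147
f^(α−1) = 0.43^(-0.0147) = 1.012484
δ_res = (3.116 + 1000) × 1.012484 − 1000 = 1015.638 − 1000 = 15.64 permil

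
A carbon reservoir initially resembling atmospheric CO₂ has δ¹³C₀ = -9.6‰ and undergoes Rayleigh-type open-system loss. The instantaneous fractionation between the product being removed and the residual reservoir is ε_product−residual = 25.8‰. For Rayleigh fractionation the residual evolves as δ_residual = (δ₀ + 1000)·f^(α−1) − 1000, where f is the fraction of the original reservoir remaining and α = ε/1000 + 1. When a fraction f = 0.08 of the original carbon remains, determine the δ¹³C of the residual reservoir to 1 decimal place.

Rayleigh residual: δ_res = (δ₀ + 1000)·f^(α−1) − 1000
α = ε/1000 + 1 = 1.02580, so α − 1 = 0.02580
f^(α−1) = 0.08^(0.02580) = 0.936914
δ_res = (-9.6 + 1000) × 0.936914 − 1000 = 927.920 − 1000 = -72.08‰

-72.1‰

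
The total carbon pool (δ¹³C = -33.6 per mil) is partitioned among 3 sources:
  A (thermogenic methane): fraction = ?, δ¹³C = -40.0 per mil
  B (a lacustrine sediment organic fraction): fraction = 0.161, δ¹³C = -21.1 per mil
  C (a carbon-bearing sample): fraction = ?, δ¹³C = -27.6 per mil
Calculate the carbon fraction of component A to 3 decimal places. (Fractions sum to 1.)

Let f_A and f_C be the unknown fractions; fractions sum to 1 so f_A + f_C = 0.839.
Mass balance: Σ fᵢ·δᵢ = δ_bulk ⇒ f_A·(-40.0) + f_C·(-27.6) = -33.6 − (-3.397) = -30.203
Substitute f_C = 0.839 − f_A:
f_A·(-40.0 − -27.6) = -30.203 − 0.839×(-27.6) = -7.046
f_A = -7.046 / -12.4 = 0.5683

0.568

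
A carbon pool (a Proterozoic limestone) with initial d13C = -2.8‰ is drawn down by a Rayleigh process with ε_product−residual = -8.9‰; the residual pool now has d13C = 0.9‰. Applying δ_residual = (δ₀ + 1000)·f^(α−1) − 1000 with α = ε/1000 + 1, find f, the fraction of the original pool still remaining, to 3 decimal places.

0.660

α − 1 = ε/1000 = -0.0089
(δ_res + 1000)/(δ₀ + 1000) = (0.9 + 1000)/(-2.8 + 1000) = 1000.9/997.2 = 1.003710
f = 1.003710^(1/-0.0089) = exp(ln(1.003710)/-0.0089) = exp(0.00370/-0.0089)
f = exp(-0.4161) = 0.6596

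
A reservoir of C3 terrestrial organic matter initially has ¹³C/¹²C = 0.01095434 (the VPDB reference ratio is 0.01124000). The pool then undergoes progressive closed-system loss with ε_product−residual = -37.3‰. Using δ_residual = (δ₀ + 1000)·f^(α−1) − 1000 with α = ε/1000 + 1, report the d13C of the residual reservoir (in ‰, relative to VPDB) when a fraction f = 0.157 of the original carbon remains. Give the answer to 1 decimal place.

δ₀ = (0.01095434/0.01124000 − 1)×1000 = (0.974585 − 1)×1000 = -25.415‰
α − 1 = ε/1000 = -0.0373
f^(α−1) = 0.157^(-0.0373) = 1.071502
δ_res = (-25.415 + 1000) × 1.071502 − 1000 = 1044.270 − 1000 = 44.27‰

44.3‰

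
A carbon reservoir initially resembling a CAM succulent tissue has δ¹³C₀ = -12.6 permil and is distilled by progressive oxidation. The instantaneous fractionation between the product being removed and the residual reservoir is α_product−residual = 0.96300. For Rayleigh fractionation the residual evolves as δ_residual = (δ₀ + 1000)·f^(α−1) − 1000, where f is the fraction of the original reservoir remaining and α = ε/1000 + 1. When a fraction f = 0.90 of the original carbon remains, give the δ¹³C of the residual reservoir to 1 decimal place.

-8.7 permil

Rayleigh residual: δ_res = (δ₀ + 1000)·f^(α−1) − 1000
α − 1 = -0.03700
f^(α−1) = 0.90^(-0.03700) = 1.003906
δ_res = (-12.6 + 1000) × 1.003906 − 1000 = 991.257 − 1000 = -8.74 permil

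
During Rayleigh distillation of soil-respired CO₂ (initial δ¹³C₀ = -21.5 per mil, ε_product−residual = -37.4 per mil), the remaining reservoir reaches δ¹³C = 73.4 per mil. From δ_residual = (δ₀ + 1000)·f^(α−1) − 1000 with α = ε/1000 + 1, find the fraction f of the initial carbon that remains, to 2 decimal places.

α − 1 = ε/1000 = -0.0374
(δ_res + 1000)/(δ₀ + 1000) = (73.4 + 1000)/(-21.5 + 1000) = 1073.4/978.5 = 1.096985
f = 1.096985^(1/-0.0374) = exp(ln(1.096985)/-0.0374) = exp(0.09257/-0.0374)
f = exp(-2.4750) = 0.0842

0.08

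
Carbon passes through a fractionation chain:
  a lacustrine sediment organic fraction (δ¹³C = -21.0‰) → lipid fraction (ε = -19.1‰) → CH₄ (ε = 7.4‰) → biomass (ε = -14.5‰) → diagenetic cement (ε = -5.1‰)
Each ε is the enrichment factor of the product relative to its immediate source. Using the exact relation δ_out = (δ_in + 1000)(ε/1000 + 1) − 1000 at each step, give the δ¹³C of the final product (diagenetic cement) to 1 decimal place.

-51.5‰

step 1: δ = (-21.00 + 1000)·(-19.1/1000 + 1) − 1000 = -39.70‰
step 2: δ = (-39.70 + 1000)·(7.4/1000 + 1) − 1000 = -32.59‰
step 3: δ = (-32.59 + 1000)·(-14.5/1000 + 1) − 1000 = -46.62‰
step 4: δ = (-46.62 + 1000)·(-5.1/1000 + 1) − 1000 = -51.48‰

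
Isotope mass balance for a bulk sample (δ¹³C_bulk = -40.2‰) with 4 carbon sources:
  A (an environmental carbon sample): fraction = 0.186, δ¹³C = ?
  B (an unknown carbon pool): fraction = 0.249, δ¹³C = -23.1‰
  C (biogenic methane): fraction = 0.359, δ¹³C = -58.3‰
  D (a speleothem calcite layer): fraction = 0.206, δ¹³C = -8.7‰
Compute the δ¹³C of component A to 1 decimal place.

-63.0‰

Isotope mass balance: δ_bulk = Σ fᵢ·δᵢ.
-40.2 = 0.186×δ_A + 0.249×(-23.1) + 0.359×(-58.3) + 0.206×(-8.7)
0.186·δ_A = -40.2 − (-28.474) = -11.726
δ_A = -11.726 / 0.186 = -63.04‰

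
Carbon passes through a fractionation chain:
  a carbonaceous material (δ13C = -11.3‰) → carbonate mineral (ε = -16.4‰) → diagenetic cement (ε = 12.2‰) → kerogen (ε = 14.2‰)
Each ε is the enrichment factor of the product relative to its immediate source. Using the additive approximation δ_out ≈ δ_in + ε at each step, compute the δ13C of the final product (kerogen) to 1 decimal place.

-1.3‰

step 1: δ ≈ -11.3 + (-16.4) = -27.7‰
step 2: δ ≈ -27.7 + (12.2) = -15.5‰
step 3: δ ≈ -15.5 + (14.2) = -1.3‰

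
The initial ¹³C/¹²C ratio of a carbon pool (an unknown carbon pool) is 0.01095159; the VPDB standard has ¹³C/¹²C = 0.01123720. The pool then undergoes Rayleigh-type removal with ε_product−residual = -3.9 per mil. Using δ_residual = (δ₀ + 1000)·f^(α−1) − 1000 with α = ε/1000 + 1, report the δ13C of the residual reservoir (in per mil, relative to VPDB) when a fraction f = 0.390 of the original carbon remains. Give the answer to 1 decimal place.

-21.8 per mil

δ₀ = (0.01095159/0.01123720 − 1)×1000 = (0.974584 − 1)×1000 = -25.416 per mil
α − 1 = ε/1000 = -0.0039
f^(α−1) = 0.390^(-0.0039) = 1.003679
δ_res = (-25.416 + 1000) × 1.003679 − 1000 = 978.169 − 1000 = -21.83 per mil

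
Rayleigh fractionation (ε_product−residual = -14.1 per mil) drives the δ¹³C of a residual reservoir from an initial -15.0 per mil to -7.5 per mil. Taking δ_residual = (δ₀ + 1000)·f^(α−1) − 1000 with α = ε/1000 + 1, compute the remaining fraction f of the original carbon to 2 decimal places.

α − 1 = ε/1000 = -0.0141
(δ_res + 1000)/(δ₀ + 1000) = (-7.5 + 1000)/(-15.0 + 1000) = 992.5/985.0 = 1.007614
f = 1.007614^(1/-0.0141) = exp(ln(1.007614)/-0.0141) = exp(0.00759/-0.0141)
f = exp(-0.5380) = 0.5839

0.58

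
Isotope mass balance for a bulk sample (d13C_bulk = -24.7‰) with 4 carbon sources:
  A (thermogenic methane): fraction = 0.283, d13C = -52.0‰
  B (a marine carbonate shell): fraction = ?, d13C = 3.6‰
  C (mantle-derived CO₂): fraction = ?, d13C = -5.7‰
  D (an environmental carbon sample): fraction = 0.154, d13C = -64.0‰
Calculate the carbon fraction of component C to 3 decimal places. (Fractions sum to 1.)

Let f_C and f_B be the unknown fractions; fractions sum to 1 so f_C + f_B = 0.563.
Mass balance: Σ fᵢ·δᵢ = δ_bulk ⇒ f_C·(-5.7) + f_B·(3.6) = -24.7 − (-24.572) = -0.128
Substitute f_B = 0.563 − f_C:
f_C·(-5.7 − 3.6) = -0.128 − 0.563×(3.6) = -2.155
f_C = -2.155 / -9.3 = 0.2317

0.232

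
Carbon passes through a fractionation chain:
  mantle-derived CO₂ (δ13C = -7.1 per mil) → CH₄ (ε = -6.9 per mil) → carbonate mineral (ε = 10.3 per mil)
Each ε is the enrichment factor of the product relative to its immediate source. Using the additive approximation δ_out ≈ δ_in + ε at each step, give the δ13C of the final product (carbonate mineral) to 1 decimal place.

step 1: δ ≈ -7.1 + (-6.9) = -14.0 per mil
step 2: δ ≈ -14.0 + (10.3) = -3.7 per mil

-3.7 per mil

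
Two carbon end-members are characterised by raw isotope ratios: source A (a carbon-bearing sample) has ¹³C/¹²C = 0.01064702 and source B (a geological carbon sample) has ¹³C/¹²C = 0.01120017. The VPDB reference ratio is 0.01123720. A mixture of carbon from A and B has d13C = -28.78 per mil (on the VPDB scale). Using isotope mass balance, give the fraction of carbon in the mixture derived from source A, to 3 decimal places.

0.518

δ_A = (0.01064702/0.01123720 − 1)×1000 = (0.947480 − 1)×1000 = -52.520 per mil
δ_B = (0.01120017/0.01123720 − 1)×1000 = (0.996705 − 1)×1000 = -3.295 per mil
f_A = (δ_mix − δ_B)/(δ_A − δ_B) = (-28.78 − (-3.295))/(-52.520 − (-3.295))
f_A = -25.485 / -49.225 = 0.5177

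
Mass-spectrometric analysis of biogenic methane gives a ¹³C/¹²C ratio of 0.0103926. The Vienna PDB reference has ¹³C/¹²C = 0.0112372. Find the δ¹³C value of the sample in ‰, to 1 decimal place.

-75.2‰

δ¹³C = (R_sample / R_standard − 1) × 1000
R_sample / R_standard = 0.0103926 / 0.0112372 = 0.924839
δ¹³C = (0.924839 − 1) × 1000 = -75.16‰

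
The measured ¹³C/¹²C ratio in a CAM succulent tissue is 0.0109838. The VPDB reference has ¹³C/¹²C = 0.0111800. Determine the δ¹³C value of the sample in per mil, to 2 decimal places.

δ¹³C = (R_sample / R_standard − 1) × 1000
R_sample / R_standard = 0.0109838 / 0.0111800 = 0.982451
δ¹³C = (0.982451 − 1) × 1000 = -17.549 per mil

-17.55 per mil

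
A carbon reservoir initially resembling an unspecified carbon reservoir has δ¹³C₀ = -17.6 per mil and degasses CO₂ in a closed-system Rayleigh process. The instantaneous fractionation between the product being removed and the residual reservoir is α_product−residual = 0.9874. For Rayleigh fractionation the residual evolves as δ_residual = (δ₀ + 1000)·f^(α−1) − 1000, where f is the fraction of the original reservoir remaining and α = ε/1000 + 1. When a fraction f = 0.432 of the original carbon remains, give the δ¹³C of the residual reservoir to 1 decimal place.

-7.2 per mil

Rayleigh residual: δ_res = (δ₀ + 1000)·f^(α−1) − 1000
α − 1 = -0.01260
f^(α−1) = 0.432^(-0.01260) = 1.010632
δ_res = (-17.6 + 1000) × 1.010632 − 1000 = 992.845 − 1000 = -7.16 per mil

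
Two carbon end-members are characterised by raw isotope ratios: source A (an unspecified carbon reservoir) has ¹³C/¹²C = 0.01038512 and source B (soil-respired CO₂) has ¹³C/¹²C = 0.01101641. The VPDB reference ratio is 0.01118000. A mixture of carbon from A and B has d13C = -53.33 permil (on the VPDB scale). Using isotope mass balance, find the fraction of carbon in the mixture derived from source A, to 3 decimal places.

δ_A = (0.01038512/0.01118000 − 1)×1000 = (0.928902 − 1)×1000 = -71.098 permil
δ_B = (0.01101641/0.01118000 − 1)×1000 = (0.985368 − 1)×1000 = -14.632 permil
f_A = (δ_mix − δ_B)/(δ_A − δ_B) = (-53.33 − (-14.632))/(-71.098 − (-14.632))
f_A = -38.698 / -56.466 = 0.6853

0.685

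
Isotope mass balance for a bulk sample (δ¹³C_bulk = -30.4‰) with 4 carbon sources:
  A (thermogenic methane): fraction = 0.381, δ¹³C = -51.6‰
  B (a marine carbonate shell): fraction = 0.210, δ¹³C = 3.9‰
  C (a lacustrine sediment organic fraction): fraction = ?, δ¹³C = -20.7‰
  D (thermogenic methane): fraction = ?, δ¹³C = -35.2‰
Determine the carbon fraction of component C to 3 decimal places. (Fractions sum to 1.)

0.196

Let f_C and f_D be the unknown fractions; fractions sum to 1 so f_C + f_D = 0.409.
Mass balance: Σ fᵢ·δᵢ = δ_bulk ⇒ f_C·(-20.7) + f_D·(-35.2) = -30.4 − (-18.841) = -11.559
Substitute f_D = 0.409 − f_C:
f_C·(-20.7 − -35.2) = -11.559 − 0.409×(-35.2) = 2.837
f_C = 2.837 / 14.5 = 0.1957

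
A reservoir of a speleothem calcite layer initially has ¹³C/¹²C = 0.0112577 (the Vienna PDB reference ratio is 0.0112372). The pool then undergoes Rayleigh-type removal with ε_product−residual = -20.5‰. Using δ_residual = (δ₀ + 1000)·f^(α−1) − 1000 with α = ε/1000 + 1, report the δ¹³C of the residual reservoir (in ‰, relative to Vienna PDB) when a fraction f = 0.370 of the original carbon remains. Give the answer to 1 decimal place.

δ₀ = (0.0112577/0.0112372 − 1)×1000 = (1.001824 − 1)×1000 = 1.824‰
α − 1 = ε/1000 = -0.0205
f^(α−1) = 0.370^(-0.0205) = 1.020591
δ_res = (1.824 + 1000) × 1.020591 − 1000 = 1022.453 − 1000 = 22.45‰

22.5‰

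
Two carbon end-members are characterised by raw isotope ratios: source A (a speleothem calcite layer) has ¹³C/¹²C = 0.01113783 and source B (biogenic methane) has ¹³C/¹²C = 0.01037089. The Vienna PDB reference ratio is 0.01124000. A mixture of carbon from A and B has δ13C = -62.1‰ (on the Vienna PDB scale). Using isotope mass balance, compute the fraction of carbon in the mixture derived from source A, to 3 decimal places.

0.223

δ_A = (0.01113783/0.01124000 − 1)×1000 = (0.990910 − 1)×1000 = -9.090‰
δ_B = (0.01037089/0.01124000 − 1)×1000 = (0.922677 − 1)×1000 = -77.323‰
f_A = (δ_mix − δ_B)/(δ_A − δ_B) = (-62.1 − (-77.323))/(-9.090 − (-77.323))
f_A = 15.223 / 68.233 = 0.2231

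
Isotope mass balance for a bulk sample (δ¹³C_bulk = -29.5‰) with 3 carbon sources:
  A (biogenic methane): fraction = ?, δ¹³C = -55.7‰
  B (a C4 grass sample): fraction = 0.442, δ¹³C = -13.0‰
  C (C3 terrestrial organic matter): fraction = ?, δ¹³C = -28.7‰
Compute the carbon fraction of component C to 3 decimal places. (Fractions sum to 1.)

0.271

Let f_C and f_A be the unknown fractions; fractions sum to 1 so f_C + f_A = 0.558.
Mass balance: Σ fᵢ·δᵢ = δ_bulk ⇒ f_C·(-28.7) + f_A·(-55.7) = -29.5 − (-5.746) = -23.754
Substitute f_A = 0.558 − f_C:
f_C·(-28.7 − -55.7) = -23.754 − 0.558×(-55.7) = 7.327
f_C = 7.327 / 27.0 = 0.2714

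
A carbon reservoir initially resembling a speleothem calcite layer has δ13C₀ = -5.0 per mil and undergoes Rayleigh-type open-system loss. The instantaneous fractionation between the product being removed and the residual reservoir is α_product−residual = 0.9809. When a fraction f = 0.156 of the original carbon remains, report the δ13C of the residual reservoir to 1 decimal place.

Rayleigh residual: δ_res = (δ₀ + 1000)·f^(α−1) − 1000
α − 1 = -0.01910
f^(α−1) = 0.156^(-0.01910) = 1.036123
δ_res = (-5.0 + 1000) × 1.036123 − 1000 = 1030.942 − 1000 = 30.94 per mil

30.9 per mil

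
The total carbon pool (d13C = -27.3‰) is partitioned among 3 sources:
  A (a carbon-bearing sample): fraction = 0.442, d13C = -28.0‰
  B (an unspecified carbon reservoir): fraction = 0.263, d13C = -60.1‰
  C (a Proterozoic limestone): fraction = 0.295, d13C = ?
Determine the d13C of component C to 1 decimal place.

Isotope mass balance: δ_bulk = Σ fᵢ·δᵢ.
-27.3 = 0.442×(-28.0) + 0.263×(-60.1) + 0.295×δ_C
0.295·δ_C = -27.3 − (-28.182) = 0.882
δ_C = 0.882 / 0.295 = 2.99‰

3.0‰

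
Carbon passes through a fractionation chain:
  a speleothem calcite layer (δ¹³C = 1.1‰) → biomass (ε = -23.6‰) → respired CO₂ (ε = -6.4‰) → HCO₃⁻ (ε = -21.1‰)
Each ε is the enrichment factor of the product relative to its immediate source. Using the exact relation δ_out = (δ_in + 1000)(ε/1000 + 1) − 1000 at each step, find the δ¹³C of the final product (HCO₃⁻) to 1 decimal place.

step 1: δ = (1.10 + 1000)·(-23.6/1000 + 1) − 1000 = -22.53‰
step 2: δ = (-22.53 + 1000)·(-6.4/1000 + 1) − 1000 = -28.78‰
step 3: δ = (-28.78 + 1000)·(-21.1/1000 + 1) − 1000 = -49.27‰

-49.3‰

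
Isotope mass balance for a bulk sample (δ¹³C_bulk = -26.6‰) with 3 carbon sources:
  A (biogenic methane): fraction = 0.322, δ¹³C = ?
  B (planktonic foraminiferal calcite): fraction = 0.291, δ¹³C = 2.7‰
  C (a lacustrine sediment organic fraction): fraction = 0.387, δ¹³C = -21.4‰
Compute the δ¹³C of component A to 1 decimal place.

-59.3‰

Isotope mass balance: δ_bulk = Σ fᵢ·δᵢ.
-26.6 = 0.322×δ_A + 0.291×(2.7) + 0.387×(-21.4)
0.322·δ_A = -26.6 − (-7.496) = -19.104
δ_A = -19.104 / 0.322 = -59.33‰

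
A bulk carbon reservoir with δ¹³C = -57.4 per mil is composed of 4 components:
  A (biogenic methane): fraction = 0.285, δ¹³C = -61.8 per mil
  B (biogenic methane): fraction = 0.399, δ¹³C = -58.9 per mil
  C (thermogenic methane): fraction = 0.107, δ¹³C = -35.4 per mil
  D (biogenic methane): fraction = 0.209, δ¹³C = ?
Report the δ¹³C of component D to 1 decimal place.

-59.8 per mil

Isotope mass balance: δ_bulk = Σ fᵢ·δᵢ.
-57.4 = 0.285×(-61.8) + 0.399×(-58.9) + 0.107×(-35.4) + 0.209×δ_D
0.209·δ_D = -57.4 − (-44.902) = -12.498
δ_D = -12.498 / 0.209 = -59.80 per mil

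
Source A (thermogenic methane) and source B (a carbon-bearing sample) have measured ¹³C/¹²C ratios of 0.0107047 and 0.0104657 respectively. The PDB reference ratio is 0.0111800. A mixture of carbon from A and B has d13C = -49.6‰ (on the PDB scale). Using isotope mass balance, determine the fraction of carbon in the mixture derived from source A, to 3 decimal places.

0.669

δ_A = (0.0107047/0.0111800 − 1)×1000 = (0.957487 − 1)×1000 = -42.513‰
δ_B = (0.0104657/0.0111800 − 1)×1000 = (0.936109 − 1)×1000 = -63.891‰
f_A = (δ_mix − δ_B)/(δ_A − δ_B) = (-49.6 − (-63.891))/(-42.513 − (-63.891))
f_A = 14.291 / 21.377 = 0.6685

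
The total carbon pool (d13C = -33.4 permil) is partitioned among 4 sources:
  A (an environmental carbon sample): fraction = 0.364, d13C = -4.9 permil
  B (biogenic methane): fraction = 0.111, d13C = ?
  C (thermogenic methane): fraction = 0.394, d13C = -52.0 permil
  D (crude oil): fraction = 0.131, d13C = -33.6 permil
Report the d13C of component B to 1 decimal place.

Isotope mass balance: δ_bulk = Σ fᵢ·δᵢ.
-33.4 = 0.364×(-4.9) + 0.111×δ_B + 0.394×(-52.0) + 0.131×(-33.6)
0.111·δ_B = -33.4 − (-26.673) = -6.727
δ_B = -6.727 / 0.111 = -60.60 permil

-60.6 permil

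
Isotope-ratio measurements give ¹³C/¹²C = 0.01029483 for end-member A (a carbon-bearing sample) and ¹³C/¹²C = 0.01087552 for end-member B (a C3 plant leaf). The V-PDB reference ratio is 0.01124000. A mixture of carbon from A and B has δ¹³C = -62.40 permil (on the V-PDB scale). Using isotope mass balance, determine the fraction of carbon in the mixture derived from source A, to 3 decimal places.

δ_A = (0.01029483/0.01124000 − 1)×1000 = (0.915910 − 1)×1000 = -84.090 permil
δ_B = (0.01087552/0.01124000 − 1)×1000 = (0.967573 − 1)×1000 = -32.427 permil
f_A = (δ_mix − δ_B)/(δ_A − δ_B) = (-62.40 − (-32.427))/(-84.090 − (-32.427))
f_A = -29.973 / -51.663 = 0.5802

0.580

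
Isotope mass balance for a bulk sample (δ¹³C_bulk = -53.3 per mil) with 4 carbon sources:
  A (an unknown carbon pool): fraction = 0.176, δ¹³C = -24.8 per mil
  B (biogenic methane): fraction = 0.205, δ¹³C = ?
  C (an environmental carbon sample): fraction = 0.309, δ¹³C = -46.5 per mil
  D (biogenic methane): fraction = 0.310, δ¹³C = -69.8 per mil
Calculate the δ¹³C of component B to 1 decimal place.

Isotope mass balance: δ_bulk = Σ fᵢ·δᵢ.
-53.3 = 0.176×(-24.8) + 0.205×δ_B + 0.309×(-46.5) + 0.310×(-69.8)
0.205·δ_B = -53.3 − (-40.371) = -12.929
δ_B = -12.929 / 0.205 = -63.07 per mil

-63.1 per mil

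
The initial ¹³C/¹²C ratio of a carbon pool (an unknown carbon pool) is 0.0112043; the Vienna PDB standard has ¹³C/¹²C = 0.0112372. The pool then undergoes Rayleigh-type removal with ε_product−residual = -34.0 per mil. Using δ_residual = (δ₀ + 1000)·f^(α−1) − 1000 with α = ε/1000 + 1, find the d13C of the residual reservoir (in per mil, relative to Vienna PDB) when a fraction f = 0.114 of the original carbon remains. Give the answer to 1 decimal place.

73.5 per mil

δ₀ = (0.0112043/0.0112372 − 1)×1000 = (0.997072 − 1)×1000 = -2.928 per mil
α − 1 = ε/1000 = -0.0340
f^(α−1) = 0.114^(-0.0340) = 1.076627
δ_res = (-2.928 + 1000) × 1.076627 − 1000 = 1073.475 − 1000 = 73.47 per mil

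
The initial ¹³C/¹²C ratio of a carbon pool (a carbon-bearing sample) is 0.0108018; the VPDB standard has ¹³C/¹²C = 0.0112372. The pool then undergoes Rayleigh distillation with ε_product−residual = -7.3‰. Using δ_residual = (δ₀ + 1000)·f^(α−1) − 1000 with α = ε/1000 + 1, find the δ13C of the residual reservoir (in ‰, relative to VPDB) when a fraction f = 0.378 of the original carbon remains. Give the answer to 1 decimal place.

δ₀ = (0.0108018/0.0112372 − 1)×1000 = (0.961254 − 1)×1000 = -38.746‰
α − 1 = ε/1000 = -0.0073
f^(α−1) = 0.378^(-0.0073) = 1.007127
δ_res = (-38.746 + 1000) × 1.007127 − 1000 = 968.105 − 1000 = -31.90‰

-31.9‰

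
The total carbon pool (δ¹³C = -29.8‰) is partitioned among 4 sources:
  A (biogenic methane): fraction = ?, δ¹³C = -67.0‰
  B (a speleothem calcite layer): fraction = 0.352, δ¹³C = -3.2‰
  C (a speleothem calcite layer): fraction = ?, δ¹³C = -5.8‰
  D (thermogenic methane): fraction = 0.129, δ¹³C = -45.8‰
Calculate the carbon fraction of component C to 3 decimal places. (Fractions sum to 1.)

Let f_C and f_A be the unknown fractions; fractions sum to 1 so f_C + f_A = 0.519.
Mass balance: Σ fᵢ·δᵢ = δ_bulk ⇒ f_C·(-5.8) + f_A·(-67.0) = -29.8 − (-7.035) = -22.765
Substitute f_A = 0.519 − f_C:
f_C·(-5.8 − -67.0) = -22.765 − 0.519×(-67.0) = 12.008
f_C = 12.008 / 61.2 = 0.1962

0.196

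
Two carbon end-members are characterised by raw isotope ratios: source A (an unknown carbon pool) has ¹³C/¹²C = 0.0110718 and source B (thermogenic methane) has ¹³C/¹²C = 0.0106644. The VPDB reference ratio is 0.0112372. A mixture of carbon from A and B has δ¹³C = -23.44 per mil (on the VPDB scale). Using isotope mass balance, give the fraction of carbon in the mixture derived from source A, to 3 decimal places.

0.759

δ_A = (0.0110718/0.0112372 − 1)×1000 = (0.985281 − 1)×1000 = -14.719 per mil
δ_B = (0.0106644/0.0112372 − 1)×1000 = (0.949026 − 1)×1000 = -50.974 per mil
f_A = (δ_mix − δ_B)/(δ_A − δ_B) = (-23.44 − (-50.974))/(-14.719 − (-50.974))
f_A = 27.534 / 36.255 = 0.7595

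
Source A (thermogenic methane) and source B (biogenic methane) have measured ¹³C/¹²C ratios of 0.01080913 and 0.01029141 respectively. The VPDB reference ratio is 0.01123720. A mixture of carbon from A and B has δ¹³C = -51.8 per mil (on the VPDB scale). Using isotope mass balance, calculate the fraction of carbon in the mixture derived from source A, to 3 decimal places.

0.703

δ_A = (0.01080913/0.01123720 − 1)×1000 = (0.961906 − 1)×1000 = -38.094 per mil
δ_B = (0.01029141/0.01123720 − 1)×1000 = (0.915834 − 1)×1000 = -84.166 per mil
f_A = (δ_mix − δ_B)/(δ_A − δ_B) = (-51.8 − (-84.166))/(-38.094 − (-84.166))
f_A = 32.366 / 46.072 = 0.7025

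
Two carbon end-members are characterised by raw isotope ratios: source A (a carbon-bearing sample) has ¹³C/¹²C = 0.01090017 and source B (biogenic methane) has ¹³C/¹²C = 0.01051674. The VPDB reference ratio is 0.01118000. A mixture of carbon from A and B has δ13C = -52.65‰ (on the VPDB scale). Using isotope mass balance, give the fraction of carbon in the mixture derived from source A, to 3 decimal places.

0.195

δ_A = (0.01090017/0.01118000 − 1)×1000 = (0.974970 − 1)×1000 = -25.030‰
δ_B = (0.01051674/0.01118000 − 1)×1000 = (0.940674 − 1)×1000 = -59.326‰
f_A = (δ_mix − δ_B)/(δ_A − δ_B) = (-52.65 − (-59.326))/(-25.030 − (-59.326))
f_A = 6.676 / 34.296 = 0.1946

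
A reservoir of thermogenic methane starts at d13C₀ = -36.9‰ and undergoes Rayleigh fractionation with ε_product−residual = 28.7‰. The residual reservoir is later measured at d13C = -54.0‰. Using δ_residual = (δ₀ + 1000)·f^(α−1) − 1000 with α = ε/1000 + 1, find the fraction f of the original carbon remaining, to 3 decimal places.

α − 1 = ε/1000 = 0.0287
(δ_res + 1000)/(δ₀ + 1000) = (-54.0 + 1000)/(-36.9 + 1000) = 946.0/963.1 = 0.982245
f = 0.982245^(1/0.0287) = exp(ln(0.982245)/0.0287) = exp(-0.01791/0.0287)
f = exp(-0.6242) = 0.5357

0.536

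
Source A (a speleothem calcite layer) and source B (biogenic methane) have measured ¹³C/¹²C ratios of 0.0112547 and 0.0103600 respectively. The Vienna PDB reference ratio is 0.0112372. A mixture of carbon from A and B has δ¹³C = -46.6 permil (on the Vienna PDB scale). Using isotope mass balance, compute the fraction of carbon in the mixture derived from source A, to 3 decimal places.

0.395

δ_A = (0.0112547/0.0112372 − 1)×1000 = (1.001557 − 1)×1000 = 1.557 permil
δ_B = (0.0103600/0.0112372 − 1)×1000 = (0.921938 − 1)×1000 = -78.062 permil
f_A = (δ_mix − δ_B)/(δ_A − δ_B) = (-46.6 − (-78.062))/(1.557 − (-78.062))
f_A = 31.462 / 79.619 = 0.3952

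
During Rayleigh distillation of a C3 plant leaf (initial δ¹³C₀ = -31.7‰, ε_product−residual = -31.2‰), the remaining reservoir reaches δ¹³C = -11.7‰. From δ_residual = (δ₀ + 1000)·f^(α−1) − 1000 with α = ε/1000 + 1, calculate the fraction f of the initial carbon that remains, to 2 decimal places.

0.52

α − 1 = ε/1000 = -0.0312
(δ_res + 1000)/(δ₀ + 1000) = (-11.7 + 1000)/(-31.7 + 1000) = 988.3/968.3 = 1.020655
f = 1.020655^(1/-0.0312) = exp(ln(1.020655)/-0.0312) = exp(0.02044/-0.0312)
f = exp(-0.6553) = 0.5193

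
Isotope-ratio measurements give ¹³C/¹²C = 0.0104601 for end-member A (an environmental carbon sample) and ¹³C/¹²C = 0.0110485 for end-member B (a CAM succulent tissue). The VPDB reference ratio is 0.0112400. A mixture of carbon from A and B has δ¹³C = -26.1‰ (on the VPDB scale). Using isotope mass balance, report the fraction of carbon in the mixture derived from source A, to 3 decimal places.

δ_A = (0.0104601/0.0112400 − 1)×1000 = (0.930614 − 1)×1000 = -69.386‰
δ_B = (0.0110485/0.0112400 − 1)×1000 = (0.982963 − 1)×1000 = -17.037‰
f_A = (δ_mix − δ_B)/(δ_A − δ_B) = (-26.1 − (-17.037))/(-69.386 − (-17.037))
f_A = -9.063 / -52.349 = 0.1731

0.173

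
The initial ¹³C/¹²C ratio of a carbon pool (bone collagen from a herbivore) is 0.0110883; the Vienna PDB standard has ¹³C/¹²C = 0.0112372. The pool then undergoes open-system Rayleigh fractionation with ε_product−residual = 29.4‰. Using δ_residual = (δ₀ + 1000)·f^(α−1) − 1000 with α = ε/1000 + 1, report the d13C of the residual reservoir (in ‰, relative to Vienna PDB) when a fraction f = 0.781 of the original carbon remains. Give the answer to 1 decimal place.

-20.4‰

δ₀ = (0.0110883/0.0112372 − 1)×1000 = (0.986749 − 1)×1000 = -13.251‰
α − 1 = ε/1000 = 0.0294
f^(α−1) = 0.781^(0.0294) = 0.992759
δ_res = (-13.251 + 1000) × 0.992759 − 1000 = 979.605 − 1000 = -20.40‰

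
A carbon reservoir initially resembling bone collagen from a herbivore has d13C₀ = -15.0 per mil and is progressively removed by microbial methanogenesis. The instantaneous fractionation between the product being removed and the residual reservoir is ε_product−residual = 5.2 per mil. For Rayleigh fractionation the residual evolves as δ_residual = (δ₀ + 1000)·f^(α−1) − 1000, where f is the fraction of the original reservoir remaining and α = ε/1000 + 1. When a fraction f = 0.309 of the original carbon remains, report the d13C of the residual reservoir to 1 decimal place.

Rayleigh residual: δ_res = (δ₀ + 1000)·f^(α−1) − 1000
α = ε/1000 + 1 = 1.00520, so α − 1 = 0.00520
f^(α−1) = 0.309^(0.00520) = 0.993912
δ_res = (-15.0 + 1000) × 0.993912 − 1000 = 979.003 − 1000 = -21.00 per mil

-21.0 per mil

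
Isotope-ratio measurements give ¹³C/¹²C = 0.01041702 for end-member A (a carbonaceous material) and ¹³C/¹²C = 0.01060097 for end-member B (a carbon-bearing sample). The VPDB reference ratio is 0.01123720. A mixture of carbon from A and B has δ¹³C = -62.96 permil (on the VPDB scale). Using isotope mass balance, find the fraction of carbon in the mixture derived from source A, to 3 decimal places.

0.387

δ_A = (0.01041702/0.01123720 − 1)×1000 = (0.927012 − 1)×1000 = -72.988 permil
δ_B = (0.01060097/0.01123720 − 1)×1000 = (0.943382 − 1)×1000 = -56.618 permil
f_A = (δ_mix − δ_B)/(δ_A − δ_B) = (-62.96 − (-56.618))/(-72.988 − (-56.618))
f_A = -6.342 / -16.370 = 0.3874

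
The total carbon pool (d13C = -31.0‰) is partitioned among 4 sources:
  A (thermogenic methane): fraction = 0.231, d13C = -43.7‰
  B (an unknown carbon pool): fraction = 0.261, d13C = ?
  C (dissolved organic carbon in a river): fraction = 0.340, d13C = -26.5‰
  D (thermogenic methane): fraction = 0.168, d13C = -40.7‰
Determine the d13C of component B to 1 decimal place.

-19.4‰

Isotope mass balance: δ_bulk = Σ fᵢ·δᵢ.
-31.0 = 0.231×(-43.7) + 0.261×δ_B + 0.340×(-26.5) + 0.168×(-40.7)
0.261·δ_B = -31.0 − (-25.942) = -5.058
δ_B = -5.058 / 0.261 = -19.38‰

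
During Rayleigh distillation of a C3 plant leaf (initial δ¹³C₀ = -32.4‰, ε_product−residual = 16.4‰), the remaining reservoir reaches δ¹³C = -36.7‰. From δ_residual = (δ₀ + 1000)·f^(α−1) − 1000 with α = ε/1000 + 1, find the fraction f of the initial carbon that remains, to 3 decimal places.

α − 1 = ε/1000 = 0.0164
(δ_res + 1000)/(δ₀ + 1000) = (-36.7 + 1000)/(-32.4 + 1000) = 963.3/967.6 = 0.995556
f = 0.995556^(1/0.0164) = exp(ln(0.995556)/0.0164) = exp(-0.00445/0.0164)
f = exp(-0.2716) = 0.7622

0.762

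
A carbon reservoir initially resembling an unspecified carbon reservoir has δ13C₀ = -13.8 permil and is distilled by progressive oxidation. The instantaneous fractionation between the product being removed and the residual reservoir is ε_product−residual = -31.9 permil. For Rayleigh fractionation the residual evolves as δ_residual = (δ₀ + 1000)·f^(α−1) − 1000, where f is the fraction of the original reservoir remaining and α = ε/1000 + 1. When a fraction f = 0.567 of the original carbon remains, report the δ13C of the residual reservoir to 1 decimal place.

Rayleigh residual: δ_res = (δ₀ + 1000)·f^(α−1) − 1000
α = ε/1000 + 1 = 0.96810, so α − 1 = -0.03190
f^(α−1) = 0.567^(-0.03190) = 1.018265
δ_res = (-13.8 + 1000) × 1.018265 − 1000 = 1004.213 − 1000 = 4.21 permil

4.2 permil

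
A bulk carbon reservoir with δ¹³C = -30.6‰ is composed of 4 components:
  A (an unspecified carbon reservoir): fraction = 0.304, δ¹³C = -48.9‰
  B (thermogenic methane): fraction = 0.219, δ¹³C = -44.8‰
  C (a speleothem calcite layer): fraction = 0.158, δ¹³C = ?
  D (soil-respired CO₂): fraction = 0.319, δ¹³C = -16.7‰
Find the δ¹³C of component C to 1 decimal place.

-3.8‰

Isotope mass balance: δ_bulk = Σ fᵢ·δᵢ.
-30.6 = 0.304×(-48.9) + 0.219×(-44.8) + 0.158×δ_C + 0.319×(-16.7)
0.158·δ_C = -30.6 − (-30.004) = -0.596
δ_C = -0.596 / 0.158 = -3.77‰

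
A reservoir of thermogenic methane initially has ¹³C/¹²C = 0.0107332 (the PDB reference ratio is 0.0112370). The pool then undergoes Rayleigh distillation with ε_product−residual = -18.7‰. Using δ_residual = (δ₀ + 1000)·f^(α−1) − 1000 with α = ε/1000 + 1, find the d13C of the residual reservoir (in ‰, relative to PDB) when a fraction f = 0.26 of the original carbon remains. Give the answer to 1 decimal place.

δ₀ = (0.0107332/0.0112370 − 1)×1000 = (0.955166 − 1)×1000 = -44.834‰
α − 1 = ε/1000 = -0.0187
f^(α−1) = 0.26^(-0.0187) = 1.025510
δ_res = (-44.834 + 1000) × 1.025510 − 1000 = 979.532 − 1000 = -20.47‰

-20.5‰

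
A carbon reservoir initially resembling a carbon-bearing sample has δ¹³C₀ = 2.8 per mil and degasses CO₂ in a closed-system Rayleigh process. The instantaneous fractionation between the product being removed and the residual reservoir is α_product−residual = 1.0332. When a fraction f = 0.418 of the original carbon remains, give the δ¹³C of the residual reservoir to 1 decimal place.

-25.8 per mil

Rayleigh residual: δ_res = (δ₀ + 1000)·f^(α−1) − 1000
α − 1 = 0.03320
f^(α−1) = 0.418^(0.03320) = 0.971456
δ_res = (2.8 + 1000) × 0.971456 − 1000 = 974.176 − 1000 = -25.82 per mil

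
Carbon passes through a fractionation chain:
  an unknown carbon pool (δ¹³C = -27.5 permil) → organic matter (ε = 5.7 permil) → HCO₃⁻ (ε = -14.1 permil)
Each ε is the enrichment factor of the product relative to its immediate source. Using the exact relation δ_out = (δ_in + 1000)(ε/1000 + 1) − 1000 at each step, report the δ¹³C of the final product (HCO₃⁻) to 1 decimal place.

-35.7 permil

step 1: δ = (-27.50 + 1000)·(5.7/1000 + 1) − 1000 = -21.96 permil
step 2: δ = (-21.96 + 1000)·(-14.1/1000 + 1) − 1000 = -35.75 permil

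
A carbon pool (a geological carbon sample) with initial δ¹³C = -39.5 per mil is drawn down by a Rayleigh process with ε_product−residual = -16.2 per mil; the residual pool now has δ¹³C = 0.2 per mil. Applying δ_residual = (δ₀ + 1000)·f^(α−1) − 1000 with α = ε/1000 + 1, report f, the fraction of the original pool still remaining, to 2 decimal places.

0.08

α − 1 = ε/1000 = -0.0162
(δ_res + 1000)/(δ₀ + 1000) = (0.2 + 1000)/(-39.5 + 1000) = 1000.2/960.5 = 1.041333
f = 1.041333^(1/-0.0162) = exp(ln(1.041333)/-0.0162) = exp(0.04050/-0.0162)
f = exp(-2.5001) = 0.0821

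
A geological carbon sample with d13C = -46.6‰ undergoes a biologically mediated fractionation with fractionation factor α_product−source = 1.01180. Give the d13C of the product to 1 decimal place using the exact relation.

-35.3‰

δ_product = (δ_source + 1000)·α − 1000
δ_product = (-46.6 + 1000) × 1.01180 − 1000
δ_product = 964.650 − 1000 = -35.35‰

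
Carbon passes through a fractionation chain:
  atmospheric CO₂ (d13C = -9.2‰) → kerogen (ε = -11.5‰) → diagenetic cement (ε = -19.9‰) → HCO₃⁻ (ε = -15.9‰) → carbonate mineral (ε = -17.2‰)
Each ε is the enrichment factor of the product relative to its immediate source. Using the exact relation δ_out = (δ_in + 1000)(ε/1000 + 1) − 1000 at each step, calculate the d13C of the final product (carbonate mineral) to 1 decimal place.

-71.6‰

step 1: δ = (-9.20 + 1000)·(-11.5/1000 + 1) − 1000 = -20.59‰
step 2: δ = (-20.59 + 1000)·(-19.9/1000 + 1) − 1000 = -40.08‰
step 3: δ = (-40.08 + 1000)·(-15.9/1000 + 1) − 1000 = -55.35‰
step 4: δ = (-55.35 + 1000)·(-17.2/1000 + 1) − 1000 = -71.60‰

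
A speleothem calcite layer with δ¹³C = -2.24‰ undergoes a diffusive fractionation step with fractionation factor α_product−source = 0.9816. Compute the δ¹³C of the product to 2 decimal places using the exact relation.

-20.60‰

δ_product = (δ_source + 1000)·α − 1000
δ_product = (-2.24 + 1000) × 0.9816 − 1000
δ_product = 979.401 − 1000 = -20.599‰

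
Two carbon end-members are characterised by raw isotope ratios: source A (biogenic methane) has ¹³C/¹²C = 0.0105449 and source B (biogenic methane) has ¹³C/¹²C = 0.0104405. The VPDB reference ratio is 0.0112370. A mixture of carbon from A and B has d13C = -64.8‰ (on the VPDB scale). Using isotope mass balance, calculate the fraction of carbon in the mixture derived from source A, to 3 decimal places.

δ_A = (0.0105449/0.0112370 − 1)×1000 = (0.938409 − 1)×1000 = -61.591‰
δ_B = (0.0104405/0.0112370 − 1)×1000 = (0.929118 − 1)×1000 = -70.882‰
f_A = (δ_mix − δ_B)/(δ_A − δ_B) = (-64.8 − (-70.882))/(-61.591 − (-70.882))
f_A = 6.082 / 9.291 = 0.6546

0.655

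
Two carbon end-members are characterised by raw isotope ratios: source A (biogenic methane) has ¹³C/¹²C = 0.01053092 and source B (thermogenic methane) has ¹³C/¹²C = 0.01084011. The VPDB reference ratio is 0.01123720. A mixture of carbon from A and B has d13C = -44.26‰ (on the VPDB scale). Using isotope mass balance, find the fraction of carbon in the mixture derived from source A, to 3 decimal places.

δ_A = (0.01053092/0.01123720 − 1)×1000 = (0.937148 − 1)×1000 = -62.852‰
δ_B = (0.01084011/0.01123720 − 1)×1000 = (0.964663 − 1)×1000 = -35.337‰
f_A = (δ_mix − δ_B)/(δ_A − δ_B) = (-44.26 − (-35.337))/(-62.852 − (-35.337))
f_A = -8.923 / -27.515 = 0.3243

0.324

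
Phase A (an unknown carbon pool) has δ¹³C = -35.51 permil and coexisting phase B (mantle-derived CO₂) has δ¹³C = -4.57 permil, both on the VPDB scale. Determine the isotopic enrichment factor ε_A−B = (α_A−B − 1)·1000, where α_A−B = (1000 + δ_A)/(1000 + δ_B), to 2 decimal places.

-31.08 permil

α_A−B = (1000 + -35.51) / (1000 + -4.57) = 964.49 / 995.43 = 0.968918
ε_A−B = (0.968918 − 1) × 1000 = -31.082 permil
(The approximation ε ≈ δ_A − δ_B would give -30.94 permil.)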